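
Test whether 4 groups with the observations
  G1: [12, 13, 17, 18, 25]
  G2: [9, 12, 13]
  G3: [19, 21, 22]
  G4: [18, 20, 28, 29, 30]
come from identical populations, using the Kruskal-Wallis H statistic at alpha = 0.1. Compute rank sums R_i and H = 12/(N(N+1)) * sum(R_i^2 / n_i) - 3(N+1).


Step 1: Combine all N = 16 observations and assign midranks.
sorted (value, group, rank): (9,G2,1), (12,G1,2.5), (12,G2,2.5), (13,G1,4.5), (13,G2,4.5), (17,G1,6), (18,G1,7.5), (18,G4,7.5), (19,G3,9), (20,G4,10), (21,G3,11), (22,G3,12), (25,G1,13), (28,G4,14), (29,G4,15), (30,G4,16)
Step 2: Sum ranks within each group.
R_1 = 33.5 (n_1 = 5)
R_2 = 8 (n_2 = 3)
R_3 = 32 (n_3 = 3)
R_4 = 62.5 (n_4 = 5)
Step 3: H = 12/(N(N+1)) * sum(R_i^2/n_i) - 3(N+1)
     = 12/(16*17) * (33.5^2/5 + 8^2/3 + 32^2/3 + 62.5^2/5) - 3*17
     = 0.044118 * 1368.37 - 51
     = 9.369118.
Step 4: Ties present; correction factor C = 1 - 18/(16^3 - 16) = 0.995588. Corrected H = 9.369118 / 0.995588 = 9.410635.
Step 5: Under H0, H ~ chi^2(3); p-value = 0.024301.
Step 6: alpha = 0.1. reject H0.

H = 9.4106, df = 3, p = 0.024301, reject H0.


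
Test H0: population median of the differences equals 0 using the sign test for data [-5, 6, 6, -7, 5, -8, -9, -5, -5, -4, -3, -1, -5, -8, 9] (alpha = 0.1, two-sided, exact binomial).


Step 1: Discard zero differences. Original n = 15; n_eff = number of nonzero differences = 15.
Nonzero differences (with sign): -5, +6, +6, -7, +5, -8, -9, -5, -5, -4, -3, -1, -5, -8, +9
Step 2: Count signs: positive = 4, negative = 11.
Step 3: Under H0: P(positive) = 0.5, so the number of positives S ~ Bin(15, 0.5).
Step 4: Two-sided exact p-value = sum of Bin(15,0.5) probabilities at or below the observed probability = 0.118469.
Step 5: alpha = 0.1. fail to reject H0.

n_eff = 15, pos = 4, neg = 11, p = 0.118469, fail to reject H0.


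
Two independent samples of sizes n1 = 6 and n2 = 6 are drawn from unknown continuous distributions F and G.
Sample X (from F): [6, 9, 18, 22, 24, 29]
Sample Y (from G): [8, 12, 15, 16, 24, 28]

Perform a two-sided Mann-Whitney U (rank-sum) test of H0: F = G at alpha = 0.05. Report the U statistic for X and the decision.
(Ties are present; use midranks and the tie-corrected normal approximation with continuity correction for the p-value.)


Step 1: Combine and sort all 12 observations; assign midranks.
sorted (value, group): (6,X), (8,Y), (9,X), (12,Y), (15,Y), (16,Y), (18,X), (22,X), (24,X), (24,Y), (28,Y), (29,X)
ranks: 6->1, 8->2, 9->3, 12->4, 15->5, 16->6, 18->7, 22->8, 24->9.5, 24->9.5, 28->11, 29->12
Step 2: Rank sum for X: R1 = 1 + 3 + 7 + 8 + 9.5 + 12 = 40.5.
Step 3: U_X = R1 - n1(n1+1)/2 = 40.5 - 6*7/2 = 40.5 - 21 = 19.5.
       U_Y = n1*n2 - U_X = 36 - 19.5 = 16.5.
Step 4: Ties are present, so use the tie-corrected normal approximation (with continuity correction) for the p-value.
Step 5: p-value = 0.872559; compare to alpha = 0.05. fail to reject H0.

U_X = 19.5, p = 0.872559, fail to reject H0 at alpha = 0.05.


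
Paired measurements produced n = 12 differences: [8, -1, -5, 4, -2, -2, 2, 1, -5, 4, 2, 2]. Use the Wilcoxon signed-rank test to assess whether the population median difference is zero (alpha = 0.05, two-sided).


Step 1: Drop any zero differences (none here) and take |d_i|.
|d| = [8, 1, 5, 4, 2, 2, 2, 1, 5, 4, 2, 2]
Step 2: Midrank |d_i| (ties get averaged ranks).
ranks: |8|->12, |1|->1.5, |5|->10.5, |4|->8.5, |2|->5, |2|->5, |2|->5, |1|->1.5, |5|->10.5, |4|->8.5, |2|->5, |2|->5
Step 3: Attach original signs; sum ranks with positive sign and with negative sign.
W+ = 12 + 8.5 + 5 + 1.5 + 8.5 + 5 + 5 = 45.5
W- = 1.5 + 10.5 + 5 + 5 + 10.5 = 32.5
(Check: W+ + W- = 78 should equal n(n+1)/2 = 78.)
Step 4: Test statistic W = min(W+, W-) = 32.5.
Step 5: Ties in |d|, so use the tie-corrected normal approximation.
        E[W] = n(n+1)/4 = 12*13/4 = 39.
        Tie groups: |d|=1 (t=2), |d|=2 (t=5), |d|=4 (t=2), |d|=5 (t=2); sum(t^3 - t) = 138.
        Var[W] = n(n+1)(2n+1)/24 - sum(t^3-t)/48 = 3900/24 - 138/48 = 159.625.
        z = (W - E[W]) / sqrt(Var[W]) = (32.5 - 39) / 12.6343 = -0.5145.
        Two-sided p = 2*Phi(z) = 0.606921.
Step 6: alpha = 0.05. fail to reject H0.

W+ = 45.5, W- = 32.5, W = min = 32.5, p = 0.606921, fail to reject H0.


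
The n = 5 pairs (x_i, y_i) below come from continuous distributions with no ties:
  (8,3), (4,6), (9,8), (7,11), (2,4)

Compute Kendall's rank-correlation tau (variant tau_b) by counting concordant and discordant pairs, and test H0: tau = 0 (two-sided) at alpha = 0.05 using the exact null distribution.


Step 1: Enumerate the 10 unordered pairs (i,j) with i<j and classify each by sign(x_j-x_i) * sign(y_j-y_i).
  (1,2):dx=-4,dy=+3->D; (1,3):dx=+1,dy=+5->C; (1,4):dx=-1,dy=+8->D; (1,5):dx=-6,dy=+1->D
  (2,3):dx=+5,dy=+2->C; (2,4):dx=+3,dy=+5->C; (2,5):dx=-2,dy=-2->C; (3,4):dx=-2,dy=+3->D
  (3,5):dx=-7,dy=-4->C; (4,5):dx=-5,dy=-7->C
Step 2: C = 6, D = 4, total pairs = 10.
Step 3: tau = (C - D)/(n(n-1)/2) = (6 - 4)/10 = 0.200000.
Step 4: Exact two-sided p-value (enumerate n! = 120 permutations of y under H0): p = 0.816667.
Step 5: alpha = 0.05. fail to reject H0.

tau_b = 0.2000 (C=6, D=4), p = 0.816667, fail to reject H0.


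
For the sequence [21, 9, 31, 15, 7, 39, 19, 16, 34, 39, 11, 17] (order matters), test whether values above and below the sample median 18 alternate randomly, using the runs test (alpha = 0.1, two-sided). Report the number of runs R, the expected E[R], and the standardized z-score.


Step 1: Compute median = 18; label A = above, B = below.
Labels in order: ABABBAABAABB  (n_A = 6, n_B = 6)
Step 2: Count runs R = 8.
Step 3: Under H0 (random ordering), E[R] = 2*n_A*n_B/(n_A+n_B) + 1 = 2*6*6/12 + 1 = 7.0000.
        Var[R] = 2*n_A*n_B*(2*n_A*n_B - n_A - n_B) / ((n_A+n_B)^2 * (n_A+n_B-1)) = 4320/1584 = 2.7273.
        SD[R] = 1.6514.
Step 4: Continuity-corrected z = (R - 0.5 - E[R]) / SD[R] = (8 - 0.5 - 7.0000) / 1.6514 = 0.3028.
Step 5: Two-sided p-value via normal approximation = 2*(1 - Phi(|z|)) = 0.762069.
Step 6: alpha = 0.1. fail to reject H0.

R = 8, z = 0.3028, p = 0.762069, fail to reject H0.


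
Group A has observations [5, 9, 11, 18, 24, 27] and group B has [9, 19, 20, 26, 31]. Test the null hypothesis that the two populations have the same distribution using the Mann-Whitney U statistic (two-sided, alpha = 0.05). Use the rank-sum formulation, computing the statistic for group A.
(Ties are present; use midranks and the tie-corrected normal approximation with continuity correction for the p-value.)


Step 1: Combine and sort all 11 observations; assign midranks.
sorted (value, group): (5,X), (9,X), (9,Y), (11,X), (18,X), (19,Y), (20,Y), (24,X), (26,Y), (27,X), (31,Y)
ranks: 5->1, 9->2.5, 9->2.5, 11->4, 18->5, 19->6, 20->7, 24->8, 26->9, 27->10, 31->11
Step 2: Rank sum for X: R1 = 1 + 2.5 + 4 + 5 + 8 + 10 = 30.5.
Step 3: U_X = R1 - n1(n1+1)/2 = 30.5 - 6*7/2 = 30.5 - 21 = 9.5.
       U_Y = n1*n2 - U_X = 30 - 9.5 = 20.5.
Step 4: Ties are present, so use the tie-corrected normal approximation (with continuity correction) for the p-value.
Step 5: p-value = 0.360216; compare to alpha = 0.05. fail to reject H0.

U_X = 9.5, p = 0.360216, fail to reject H0 at alpha = 0.05.


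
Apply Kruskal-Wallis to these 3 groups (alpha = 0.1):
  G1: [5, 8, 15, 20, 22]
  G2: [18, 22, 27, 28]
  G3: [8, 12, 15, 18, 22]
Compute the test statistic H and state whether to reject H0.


Step 1: Combine all N = 14 observations and assign midranks.
sorted (value, group, rank): (5,G1,1), (8,G1,2.5), (8,G3,2.5), (12,G3,4), (15,G1,5.5), (15,G3,5.5), (18,G2,7.5), (18,G3,7.5), (20,G1,9), (22,G1,11), (22,G2,11), (22,G3,11), (27,G2,13), (28,G2,14)
Step 2: Sum ranks within each group.
R_1 = 29 (n_1 = 5)
R_2 = 45.5 (n_2 = 4)
R_3 = 30.5 (n_3 = 5)
Step 3: H = 12/(N(N+1)) * sum(R_i^2/n_i) - 3(N+1)
     = 12/(14*15) * (29^2/5 + 45.5^2/4 + 30.5^2/5) - 3*15
     = 0.057143 * 871.812 - 45
     = 4.817857.
Step 4: Ties present; correction factor C = 1 - 42/(14^3 - 14) = 0.984615. Corrected H = 4.817857 / 0.984615 = 4.893136.
Step 5: Under H0, H ~ chi^2(2); p-value = 0.086590.
Step 6: alpha = 0.1. reject H0.

H = 4.8931, df = 2, p = 0.086590, reject H0.


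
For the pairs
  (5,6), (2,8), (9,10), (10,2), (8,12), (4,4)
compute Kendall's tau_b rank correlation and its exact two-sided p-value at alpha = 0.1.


Step 1: Enumerate the 15 unordered pairs (i,j) with i<j and classify each by sign(x_j-x_i) * sign(y_j-y_i).
  (1,2):dx=-3,dy=+2->D; (1,3):dx=+4,dy=+4->C; (1,4):dx=+5,dy=-4->D; (1,5):dx=+3,dy=+6->C
  (1,6):dx=-1,dy=-2->C; (2,3):dx=+7,dy=+2->C; (2,4):dx=+8,dy=-6->D; (2,5):dx=+6,dy=+4->C
  (2,6):dx=+2,dy=-4->D; (3,4):dx=+1,dy=-8->D; (3,5):dx=-1,dy=+2->D; (3,6):dx=-5,dy=-6->C
  (4,5):dx=-2,dy=+10->D; (4,6):dx=-6,dy=+2->D; (5,6):dx=-4,dy=-8->C
Step 2: C = 7, D = 8, total pairs = 15.
Step 3: tau = (C - D)/(n(n-1)/2) = (7 - 8)/15 = -0.066667.
Step 4: Exact two-sided p-value (enumerate n! = 720 permutations of y under H0): p = 1.000000.
Step 5: alpha = 0.1. fail to reject H0.

tau_b = -0.0667 (C=7, D=8), p = 1.000000, fail to reject H0.


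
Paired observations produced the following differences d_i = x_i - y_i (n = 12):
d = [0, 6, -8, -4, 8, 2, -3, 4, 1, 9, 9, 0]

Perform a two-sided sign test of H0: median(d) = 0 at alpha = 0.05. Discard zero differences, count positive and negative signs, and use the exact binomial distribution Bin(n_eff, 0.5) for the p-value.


Step 1: Discard zero differences. Original n = 12; n_eff = number of nonzero differences = 10.
Nonzero differences (with sign): +6, -8, -4, +8, +2, -3, +4, +1, +9, +9
Step 2: Count signs: positive = 7, negative = 3.
Step 3: Under H0: P(positive) = 0.5, so the number of positives S ~ Bin(10, 0.5).
Step 4: Two-sided exact p-value = sum of Bin(10,0.5) probabilities at or below the observed probability = 0.343750.
Step 5: alpha = 0.05. fail to reject H0.

n_eff = 10, pos = 7, neg = 3, p = 0.343750, fail to reject H0.


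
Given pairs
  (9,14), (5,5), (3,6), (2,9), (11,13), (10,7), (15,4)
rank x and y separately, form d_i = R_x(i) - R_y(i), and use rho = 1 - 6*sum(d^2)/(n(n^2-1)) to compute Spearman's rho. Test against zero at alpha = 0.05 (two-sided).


Step 1: Rank x and y separately (midranks; no ties here).
rank(x): 9->4, 5->3, 3->2, 2->1, 11->6, 10->5, 15->7
rank(y): 14->7, 5->2, 6->3, 9->5, 13->6, 7->4, 4->1
Step 2: d_i = R_x(i) - R_y(i); compute d_i^2.
  (4-7)^2=9, (3-2)^2=1, (2-3)^2=1, (1-5)^2=16, (6-6)^2=0, (5-4)^2=1, (7-1)^2=36
sum(d^2) = 64.
Step 3: rho = 1 - 6*64 / (7*(7^2 - 1)) = 1 - 384/336 = -0.142857.
Step 4: Under H0, t = rho * sqrt((n-2)/(1-rho^2)) = -0.3227 ~ t(5).
Step 5: Two-sided p-value from the t-distribution with 5 df = 0.759945.
Step 6: alpha = 0.05. fail to reject H0.

rho = -0.1429, p = 0.759945, fail to reject H0 at alpha = 0.05.


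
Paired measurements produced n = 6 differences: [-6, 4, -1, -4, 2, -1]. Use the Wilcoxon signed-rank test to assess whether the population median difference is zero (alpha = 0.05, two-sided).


Step 1: Drop any zero differences (none here) and take |d_i|.
|d| = [6, 4, 1, 4, 2, 1]
Step 2: Midrank |d_i| (ties get averaged ranks).
ranks: |6|->6, |4|->4.5, |1|->1.5, |4|->4.5, |2|->3, |1|->1.5
Step 3: Attach original signs; sum ranks with positive sign and with negative sign.
W+ = 4.5 + 3 = 7.5
W- = 6 + 1.5 + 4.5 + 1.5 = 13.5
(Check: W+ + W- = 21 should equal n(n+1)/2 = 21.)
Step 4: Test statistic W = min(W+, W-) = 7.5.
Step 5: Ties in |d|, so use the tie-corrected normal approximation.
        E[W] = n(n+1)/4 = 6*7/4 = 10.5.
        Tie groups: |d|=1 (t=2), |d|=4 (t=2); sum(t^3 - t) = 12.
        Var[W] = n(n+1)(2n+1)/24 - sum(t^3-t)/48 = 546/24 - 12/48 = 22.5.
        z = (W - E[W]) / sqrt(Var[W]) = (7.5 - 10.5) / 4.7434 = -0.6325.
        Two-sided p = 2*Phi(z) = 0.527089.
Step 6: alpha = 0.05. fail to reject H0.

W+ = 7.5, W- = 13.5, W = min = 7.5, p = 0.527089, fail to reject H0.


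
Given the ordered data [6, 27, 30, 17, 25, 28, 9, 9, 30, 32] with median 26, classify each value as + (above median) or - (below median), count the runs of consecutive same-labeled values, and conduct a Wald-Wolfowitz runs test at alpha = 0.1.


Step 1: Compute median = 26; label A = above, B = below.
Labels in order: BAABBABBAA  (n_A = 5, n_B = 5)
Step 2: Count runs R = 6.
Step 3: Under H0 (random ordering), E[R] = 2*n_A*n_B/(n_A+n_B) + 1 = 2*5*5/10 + 1 = 6.0000.
        Var[R] = 2*n_A*n_B*(2*n_A*n_B - n_A - n_B) / ((n_A+n_B)^2 * (n_A+n_B-1)) = 2000/900 = 2.2222.
        SD[R] = 1.4907.
Step 4: R = E[R], so z = 0 with no continuity correction.
Step 5: Two-sided p-value via normal approximation = 2*(1 - Phi(|z|)) = 1.000000.
Step 6: alpha = 0.1. fail to reject H0.

R = 6, z = 0.0000, p = 1.000000, fail to reject H0.


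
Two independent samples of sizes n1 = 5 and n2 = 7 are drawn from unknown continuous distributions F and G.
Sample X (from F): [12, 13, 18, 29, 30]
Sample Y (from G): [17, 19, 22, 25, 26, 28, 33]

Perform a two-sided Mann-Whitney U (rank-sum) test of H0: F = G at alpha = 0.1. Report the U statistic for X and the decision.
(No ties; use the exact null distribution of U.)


Step 1: Combine and sort all 12 observations; assign midranks.
sorted (value, group): (12,X), (13,X), (17,Y), (18,X), (19,Y), (22,Y), (25,Y), (26,Y), (28,Y), (29,X), (30,X), (33,Y)
ranks: 12->1, 13->2, 17->3, 18->4, 19->5, 22->6, 25->7, 26->8, 28->9, 29->10, 30->11, 33->12
Step 2: Rank sum for X: R1 = 1 + 2 + 4 + 10 + 11 = 28.
Step 3: U_X = R1 - n1(n1+1)/2 = 28 - 5*6/2 = 28 - 15 = 13.
       U_Y = n1*n2 - U_X = 35 - 13 = 22.
Step 4: No ties, so the exact null distribution of U (based on enumerating the C(12,5) = 792 equally likely rank assignments) gives the two-sided p-value.
Step 5: p-value = 0.530303; compare to alpha = 0.1. fail to reject H0.

U_X = 13, p = 0.530303, fail to reject H0 at alpha = 0.1.


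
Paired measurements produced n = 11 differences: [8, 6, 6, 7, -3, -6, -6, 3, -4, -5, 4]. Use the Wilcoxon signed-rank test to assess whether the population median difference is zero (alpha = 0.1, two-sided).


Step 1: Drop any zero differences (none here) and take |d_i|.
|d| = [8, 6, 6, 7, 3, 6, 6, 3, 4, 5, 4]
Step 2: Midrank |d_i| (ties get averaged ranks).
ranks: |8|->11, |6|->7.5, |6|->7.5, |7|->10, |3|->1.5, |6|->7.5, |6|->7.5, |3|->1.5, |4|->3.5, |5|->5, |4|->3.5
Step 3: Attach original signs; sum ranks with positive sign and with negative sign.
W+ = 11 + 7.5 + 7.5 + 10 + 1.5 + 3.5 = 41
W- = 1.5 + 7.5 + 7.5 + 3.5 + 5 = 25
(Check: W+ + W- = 66 should equal n(n+1)/2 = 66.)
Step 4: Test statistic W = min(W+, W-) = 25.
Step 5: Ties in |d|, so use the tie-corrected normal approximation.
        E[W] = n(n+1)/4 = 11*12/4 = 33.
        Tie groups: |d|=3 (t=2), |d|=4 (t=2), |d|=6 (t=4); sum(t^3 - t) = 72.
        Var[W] = n(n+1)(2n+1)/24 - sum(t^3-t)/48 = 3036/24 - 72/48 = 125.
        z = (W - E[W]) / sqrt(Var[W]) = (25 - 33) / 11.1803 = -0.7155.
        Two-sided p = 2*Phi(z) = 0.474274.
Step 6: alpha = 0.1. fail to reject H0.

W+ = 41, W- = 25, W = min = 25, p = 0.474274, fail to reject H0.


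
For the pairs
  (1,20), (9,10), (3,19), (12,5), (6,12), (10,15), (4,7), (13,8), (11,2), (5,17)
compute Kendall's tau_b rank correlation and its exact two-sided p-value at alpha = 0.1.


Step 1: Enumerate the 45 unordered pairs (i,j) with i<j and classify each by sign(x_j-x_i) * sign(y_j-y_i).
  (1,2):dx=+8,dy=-10->D; (1,3):dx=+2,dy=-1->D; (1,4):dx=+11,dy=-15->D; (1,5):dx=+5,dy=-8->D
  (1,6):dx=+9,dy=-5->D; (1,7):dx=+3,dy=-13->D; (1,8):dx=+12,dy=-12->D; (1,9):dx=+10,dy=-18->D
  (1,10):dx=+4,dy=-3->D; (2,3):dx=-6,dy=+9->D; (2,4):dx=+3,dy=-5->D; (2,5):dx=-3,dy=+2->D
  (2,6):dx=+1,dy=+5->C; (2,7):dx=-5,dy=-3->C; (2,8):dx=+4,dy=-2->D; (2,9):dx=+2,dy=-8->D
  (2,10):dx=-4,dy=+7->D; (3,4):dx=+9,dy=-14->D; (3,5):dx=+3,dy=-7->D; (3,6):dx=+7,dy=-4->D
  (3,7):dx=+1,dy=-12->D; (3,8):dx=+10,dy=-11->D; (3,9):dx=+8,dy=-17->D; (3,10):dx=+2,dy=-2->D
  (4,5):dx=-6,dy=+7->D; (4,6):dx=-2,dy=+10->D; (4,7):dx=-8,dy=+2->D; (4,8):dx=+1,dy=+3->C
  (4,9):dx=-1,dy=-3->C; (4,10):dx=-7,dy=+12->D; (5,6):dx=+4,dy=+3->C; (5,7):dx=-2,dy=-5->C
  (5,8):dx=+7,dy=-4->D; (5,9):dx=+5,dy=-10->D; (5,10):dx=-1,dy=+5->D; (6,7):dx=-6,dy=-8->C
  (6,8):dx=+3,dy=-7->D; (6,9):dx=+1,dy=-13->D; (6,10):dx=-5,dy=+2->D; (7,8):dx=+9,dy=+1->C
  (7,9):dx=+7,dy=-5->D; (7,10):dx=+1,dy=+10->C; (8,9):dx=-2,dy=-6->C; (8,10):dx=-8,dy=+9->D
  (9,10):dx=-6,dy=+15->D
Step 2: C = 10, D = 35, total pairs = 45.
Step 3: tau = (C - D)/(n(n-1)/2) = (10 - 35)/45 = -0.555556.
Step 4: Exact two-sided p-value (enumerate n! = 3628800 permutations of y under H0): p = 0.028609.
Step 5: alpha = 0.1. reject H0.

tau_b = -0.5556 (C=10, D=35), p = 0.028609, reject H0.


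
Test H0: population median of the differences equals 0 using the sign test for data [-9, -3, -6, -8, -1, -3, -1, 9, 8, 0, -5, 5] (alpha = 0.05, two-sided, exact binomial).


Step 1: Discard zero differences. Original n = 12; n_eff = number of nonzero differences = 11.
Nonzero differences (with sign): -9, -3, -6, -8, -1, -3, -1, +9, +8, -5, +5
Step 2: Count signs: positive = 3, negative = 8.
Step 3: Under H0: P(positive) = 0.5, so the number of positives S ~ Bin(11, 0.5).
Step 4: Two-sided exact p-value = sum of Bin(11,0.5) probabilities at or below the observed probability = 0.226562.
Step 5: alpha = 0.05. fail to reject H0.

n_eff = 11, pos = 3, neg = 8, p = 0.226562, fail to reject H0.


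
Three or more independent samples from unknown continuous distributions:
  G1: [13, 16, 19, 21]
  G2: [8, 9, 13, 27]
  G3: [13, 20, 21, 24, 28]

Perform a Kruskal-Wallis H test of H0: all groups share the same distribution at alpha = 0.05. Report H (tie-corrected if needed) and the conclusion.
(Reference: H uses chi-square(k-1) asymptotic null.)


Step 1: Combine all N = 13 observations and assign midranks.
sorted (value, group, rank): (8,G2,1), (9,G2,2), (13,G1,4), (13,G2,4), (13,G3,4), (16,G1,6), (19,G1,7), (20,G3,8), (21,G1,9.5), (21,G3,9.5), (24,G3,11), (27,G2,12), (28,G3,13)
Step 2: Sum ranks within each group.
R_1 = 26.5 (n_1 = 4)
R_2 = 19 (n_2 = 4)
R_3 = 45.5 (n_3 = 5)
Step 3: H = 12/(N(N+1)) * sum(R_i^2/n_i) - 3(N+1)
     = 12/(13*14) * (26.5^2/4 + 19^2/4 + 45.5^2/5) - 3*14
     = 0.065934 * 679.862 - 42
     = 2.826099.
Step 4: Ties present; correction factor C = 1 - 30/(13^3 - 13) = 0.986264. Corrected H = 2.826099 / 0.986264 = 2.865460.
Step 5: Under H0, H ~ chi^2(2); p-value = 0.238657.
Step 6: alpha = 0.05. fail to reject H0.

H = 2.8655, df = 2, p = 0.238657, fail to reject H0.


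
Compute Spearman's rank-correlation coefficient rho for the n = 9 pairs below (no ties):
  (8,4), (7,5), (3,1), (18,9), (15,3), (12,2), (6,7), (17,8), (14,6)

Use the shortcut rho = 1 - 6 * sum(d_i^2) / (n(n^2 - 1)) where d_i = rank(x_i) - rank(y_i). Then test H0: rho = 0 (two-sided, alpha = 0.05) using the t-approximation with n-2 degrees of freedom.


Step 1: Rank x and y separately (midranks; no ties here).
rank(x): 8->4, 7->3, 3->1, 18->9, 15->7, 12->5, 6->2, 17->8, 14->6
rank(y): 4->4, 5->5, 1->1, 9->9, 3->3, 2->2, 7->7, 8->8, 6->6
Step 2: d_i = R_x(i) - R_y(i); compute d_i^2.
  (4-4)^2=0, (3-5)^2=4, (1-1)^2=0, (9-9)^2=0, (7-3)^2=16, (5-2)^2=9, (2-7)^2=25, (8-8)^2=0, (6-6)^2=0
sum(d^2) = 54.
Step 3: rho = 1 - 6*54 / (9*(9^2 - 1)) = 1 - 324/720 = 0.550000.
Step 4: Under H0, t = rho * sqrt((n-2)/(1-rho^2)) = 1.7424 ~ t(7).
Step 5: Two-sided p-value from the t-distribution with 7 df = 0.124977.
Step 6: alpha = 0.05. fail to reject H0.

rho = 0.5500, p = 0.124977, fail to reject H0 at alpha = 0.05.


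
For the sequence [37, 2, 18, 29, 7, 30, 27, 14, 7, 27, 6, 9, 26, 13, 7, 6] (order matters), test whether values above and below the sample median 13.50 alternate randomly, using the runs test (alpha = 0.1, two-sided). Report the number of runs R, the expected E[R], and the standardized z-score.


Step 1: Compute median = 13.50; label A = above, B = below.
Labels in order: ABAABAAABABBABBB  (n_A = 8, n_B = 8)
Step 2: Count runs R = 10.
Step 3: Under H0 (random ordering), E[R] = 2*n_A*n_B/(n_A+n_B) + 1 = 2*8*8/16 + 1 = 9.0000.
        Var[R] = 2*n_A*n_B*(2*n_A*n_B - n_A - n_B) / ((n_A+n_B)^2 * (n_A+n_B-1)) = 14336/3840 = 3.7333.
        SD[R] = 1.9322.
Step 4: Continuity-corrected z = (R - 0.5 - E[R]) / SD[R] = (10 - 0.5 - 9.0000) / 1.9322 = 0.2588.
Step 5: Two-sided p-value via normal approximation = 2*(1 - Phi(|z|)) = 0.795809.
Step 6: alpha = 0.1. fail to reject H0.

R = 10, z = 0.2588, p = 0.795809, fail to reject H0.


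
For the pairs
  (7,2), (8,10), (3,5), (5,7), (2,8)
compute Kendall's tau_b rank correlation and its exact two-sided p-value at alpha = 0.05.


Step 1: Enumerate the 10 unordered pairs (i,j) with i<j and classify each by sign(x_j-x_i) * sign(y_j-y_i).
  (1,2):dx=+1,dy=+8->C; (1,3):dx=-4,dy=+3->D; (1,4):dx=-2,dy=+5->D; (1,5):dx=-5,dy=+6->D
  (2,3):dx=-5,dy=-5->C; (2,4):dx=-3,dy=-3->C; (2,5):dx=-6,dy=-2->C; (3,4):dx=+2,dy=+2->C
  (3,5):dx=-1,dy=+3->D; (4,5):dx=-3,dy=+1->D
Step 2: C = 5, D = 5, total pairs = 10.
Step 3: tau = (C - D)/(n(n-1)/2) = (5 - 5)/10 = 0.000000.
Step 4: Exact two-sided p-value (enumerate n! = 120 permutations of y under H0): p = 1.000000.
Step 5: alpha = 0.05. fail to reject H0.

tau_b = 0.0000 (C=5, D=5), p = 1.000000, fail to reject H0.


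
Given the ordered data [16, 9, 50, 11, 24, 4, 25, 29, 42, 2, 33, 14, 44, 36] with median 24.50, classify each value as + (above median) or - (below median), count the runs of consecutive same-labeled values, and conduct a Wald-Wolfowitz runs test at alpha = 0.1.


Step 1: Compute median = 24.50; label A = above, B = below.
Labels in order: BBABBBAAABABAA  (n_A = 7, n_B = 7)
Step 2: Count runs R = 8.
Step 3: Under H0 (random ordering), E[R] = 2*n_A*n_B/(n_A+n_B) + 1 = 2*7*7/14 + 1 = 8.0000.
        Var[R] = 2*n_A*n_B*(2*n_A*n_B - n_A - n_B) / ((n_A+n_B)^2 * (n_A+n_B-1)) = 8232/2548 = 3.2308.
        SD[R] = 1.7974.
Step 4: R = E[R], so z = 0 with no continuity correction.
Step 5: Two-sided p-value via normal approximation = 2*(1 - Phi(|z|)) = 1.000000.
Step 6: alpha = 0.1. fail to reject H0.

R = 8, z = 0.0000, p = 1.000000, fail to reject H0.


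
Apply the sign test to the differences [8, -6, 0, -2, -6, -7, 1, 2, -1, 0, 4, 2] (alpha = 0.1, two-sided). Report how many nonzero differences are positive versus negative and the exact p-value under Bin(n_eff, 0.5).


Step 1: Discard zero differences. Original n = 12; n_eff = number of nonzero differences = 10.
Nonzero differences (with sign): +8, -6, -2, -6, -7, +1, +2, -1, +4, +2
Step 2: Count signs: positive = 5, negative = 5.
Step 3: Under H0: P(positive) = 0.5, so the number of positives S ~ Bin(10, 0.5).
Step 4: Two-sided exact p-value = sum of Bin(10,0.5) probabilities at or below the observed probability = 1.000000.
Step 5: alpha = 0.1. fail to reject H0.

n_eff = 10, pos = 5, neg = 5, p = 1.000000, fail to reject H0.


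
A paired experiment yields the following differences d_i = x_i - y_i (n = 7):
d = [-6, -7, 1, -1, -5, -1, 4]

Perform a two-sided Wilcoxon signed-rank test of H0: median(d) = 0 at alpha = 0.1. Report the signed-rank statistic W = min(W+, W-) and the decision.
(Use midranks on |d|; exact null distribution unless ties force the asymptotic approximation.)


Step 1: Drop any zero differences (none here) and take |d_i|.
|d| = [6, 7, 1, 1, 5, 1, 4]
Step 2: Midrank |d_i| (ties get averaged ranks).
ranks: |6|->6, |7|->7, |1|->2, |1|->2, |5|->5, |1|->2, |4|->4
Step 3: Attach original signs; sum ranks with positive sign and with negative sign.
W+ = 2 + 4 = 6
W- = 6 + 7 + 2 + 5 + 2 = 22
(Check: W+ + W- = 28 should equal n(n+1)/2 = 28.)
Step 4: Test statistic W = min(W+, W-) = 6.
Step 5: Ties in |d|, so use the tie-corrected normal approximation.
        E[W] = n(n+1)/4 = 7*8/4 = 14.
        Tie groups: |d|=1 (t=3); sum(t^3 - t) = 24.
        Var[W] = n(n+1)(2n+1)/24 - sum(t^3-t)/48 = 840/24 - 24/48 = 34.5.
        z = (W - E[W]) / sqrt(Var[W]) = (6 - 14) / 5.8737 = -1.3620.
        Two-sided p = 2*Phi(z) = 0.173195.
Step 6: alpha = 0.1. fail to reject H0.

W+ = 6, W- = 22, W = min = 6, p = 0.173195, fail to reject H0.


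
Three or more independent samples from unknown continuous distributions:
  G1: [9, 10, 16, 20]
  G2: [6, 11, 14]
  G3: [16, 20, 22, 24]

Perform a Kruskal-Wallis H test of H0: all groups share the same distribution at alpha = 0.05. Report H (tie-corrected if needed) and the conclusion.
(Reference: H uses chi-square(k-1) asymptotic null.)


Step 1: Combine all N = 11 observations and assign midranks.
sorted (value, group, rank): (6,G2,1), (9,G1,2), (10,G1,3), (11,G2,4), (14,G2,5), (16,G1,6.5), (16,G3,6.5), (20,G1,8.5), (20,G3,8.5), (22,G3,10), (24,G3,11)
Step 2: Sum ranks within each group.
R_1 = 20 (n_1 = 4)
R_2 = 10 (n_2 = 3)
R_3 = 36 (n_3 = 4)
Step 3: H = 12/(N(N+1)) * sum(R_i^2/n_i) - 3(N+1)
     = 12/(11*12) * (20^2/4 + 10^2/3 + 36^2/4) - 3*12
     = 0.090909 * 457.333 - 36
     = 5.575758.
Step 4: Ties present; correction factor C = 1 - 12/(11^3 - 11) = 0.990909. Corrected H = 5.575758 / 0.990909 = 5.626911.
Step 5: Under H0, H ~ chi^2(2); p-value = 0.059997.
Step 6: alpha = 0.05. fail to reject H0.

H = 5.6269, df = 2, p = 0.059997, fail to reject H0.


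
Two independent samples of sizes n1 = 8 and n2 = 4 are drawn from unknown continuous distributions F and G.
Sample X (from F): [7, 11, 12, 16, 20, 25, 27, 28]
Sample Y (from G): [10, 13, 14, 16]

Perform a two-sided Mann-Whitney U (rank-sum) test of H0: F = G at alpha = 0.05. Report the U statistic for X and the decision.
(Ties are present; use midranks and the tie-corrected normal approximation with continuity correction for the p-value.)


Step 1: Combine and sort all 12 observations; assign midranks.
sorted (value, group): (7,X), (10,Y), (11,X), (12,X), (13,Y), (14,Y), (16,X), (16,Y), (20,X), (25,X), (27,X), (28,X)
ranks: 7->1, 10->2, 11->3, 12->4, 13->5, 14->6, 16->7.5, 16->7.5, 20->9, 25->10, 27->11, 28->12
Step 2: Rank sum for X: R1 = 1 + 3 + 4 + 7.5 + 9 + 10 + 11 + 12 = 57.5.
Step 3: U_X = R1 - n1(n1+1)/2 = 57.5 - 8*9/2 = 57.5 - 36 = 21.5.
       U_Y = n1*n2 - U_X = 32 - 21.5 = 10.5.
Step 4: Ties are present, so use the tie-corrected normal approximation (with continuity correction) for the p-value.
Step 5: p-value = 0.394938; compare to alpha = 0.05. fail to reject H0.

U_X = 21.5, p = 0.394938, fail to reject H0 at alpha = 0.05.


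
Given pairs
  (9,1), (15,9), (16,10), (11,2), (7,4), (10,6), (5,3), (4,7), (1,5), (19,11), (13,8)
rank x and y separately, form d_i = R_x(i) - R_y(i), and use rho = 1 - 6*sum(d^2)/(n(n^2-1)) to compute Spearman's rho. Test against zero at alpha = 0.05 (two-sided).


Step 1: Rank x and y separately (midranks; no ties here).
rank(x): 9->5, 15->9, 16->10, 11->7, 7->4, 10->6, 5->3, 4->2, 1->1, 19->11, 13->8
rank(y): 1->1, 9->9, 10->10, 2->2, 4->4, 6->6, 3->3, 7->7, 5->5, 11->11, 8->8
Step 2: d_i = R_x(i) - R_y(i); compute d_i^2.
  (5-1)^2=16, (9-9)^2=0, (10-10)^2=0, (7-2)^2=25, (4-4)^2=0, (6-6)^2=0, (3-3)^2=0, (2-7)^2=25, (1-5)^2=16, (11-11)^2=0, (8-8)^2=0
sum(d^2) = 82.
Step 3: rho = 1 - 6*82 / (11*(11^2 - 1)) = 1 - 492/1320 = 0.627273.
Step 4: Under H0, t = rho * sqrt((n-2)/(1-rho^2)) = 2.4163 ~ t(9).
Step 5: Two-sided p-value from the t-distribution with 9 df = 0.038845.
Step 6: alpha = 0.05. reject H0.

rho = 0.6273, p = 0.038845, reject H0 at alpha = 0.05.


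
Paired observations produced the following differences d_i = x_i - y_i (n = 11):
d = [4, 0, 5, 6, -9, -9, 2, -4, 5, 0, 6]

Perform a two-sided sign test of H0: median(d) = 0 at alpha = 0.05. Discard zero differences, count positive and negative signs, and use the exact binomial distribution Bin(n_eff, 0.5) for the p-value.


Step 1: Discard zero differences. Original n = 11; n_eff = number of nonzero differences = 9.
Nonzero differences (with sign): +4, +5, +6, -9, -9, +2, -4, +5, +6
Step 2: Count signs: positive = 6, negative = 3.
Step 3: Under H0: P(positive) = 0.5, so the number of positives S ~ Bin(9, 0.5).
Step 4: Two-sided exact p-value = sum of Bin(9,0.5) probabilities at or below the observed probability = 0.507812.
Step 5: alpha = 0.05. fail to reject H0.

n_eff = 9, pos = 6, neg = 3, p = 0.507812, fail to reject H0.


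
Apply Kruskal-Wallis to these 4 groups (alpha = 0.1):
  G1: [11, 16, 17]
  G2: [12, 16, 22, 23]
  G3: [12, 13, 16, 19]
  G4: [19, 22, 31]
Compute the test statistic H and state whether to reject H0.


Step 1: Combine all N = 14 observations and assign midranks.
sorted (value, group, rank): (11,G1,1), (12,G2,2.5), (12,G3,2.5), (13,G3,4), (16,G1,6), (16,G2,6), (16,G3,6), (17,G1,8), (19,G3,9.5), (19,G4,9.5), (22,G2,11.5), (22,G4,11.5), (23,G2,13), (31,G4,14)
Step 2: Sum ranks within each group.
R_1 = 15 (n_1 = 3)
R_2 = 33 (n_2 = 4)
R_3 = 22 (n_3 = 4)
R_4 = 35 (n_4 = 3)
Step 3: H = 12/(N(N+1)) * sum(R_i^2/n_i) - 3(N+1)
     = 12/(14*15) * (15^2/3 + 33^2/4 + 22^2/4 + 35^2/3) - 3*15
     = 0.057143 * 876.583 - 45
     = 5.090476.
Step 4: Ties present; correction factor C = 1 - 42/(14^3 - 14) = 0.984615. Corrected H = 5.090476 / 0.984615 = 5.170015.
Step 5: Under H0, H ~ chi^2(3); p-value = 0.159763.
Step 6: alpha = 0.1. fail to reject H0.

H = 5.1700, df = 3, p = 0.159763, fail to reject H0.


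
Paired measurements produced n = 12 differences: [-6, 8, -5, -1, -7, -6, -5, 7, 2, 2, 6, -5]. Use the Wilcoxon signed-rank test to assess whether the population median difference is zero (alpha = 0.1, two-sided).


Step 1: Drop any zero differences (none here) and take |d_i|.
|d| = [6, 8, 5, 1, 7, 6, 5, 7, 2, 2, 6, 5]
Step 2: Midrank |d_i| (ties get averaged ranks).
ranks: |6|->8, |8|->12, |5|->5, |1|->1, |7|->10.5, |6|->8, |5|->5, |7|->10.5, |2|->2.5, |2|->2.5, |6|->8, |5|->5
Step 3: Attach original signs; sum ranks with positive sign and with negative sign.
W+ = 12 + 10.5 + 2.5 + 2.5 + 8 = 35.5
W- = 8 + 5 + 1 + 10.5 + 8 + 5 + 5 = 42.5
(Check: W+ + W- = 78 should equal n(n+1)/2 = 78.)
Step 4: Test statistic W = min(W+, W-) = 35.5.
Step 5: Ties in |d|, so use the tie-corrected normal approximation.
        E[W] = n(n+1)/4 = 12*13/4 = 39.
        Tie groups: |d|=2 (t=2), |d|=5 (t=3), |d|=6 (t=3), |d|=7 (t=2); sum(t^3 - t) = 60.
        Var[W] = n(n+1)(2n+1)/24 - sum(t^3-t)/48 = 3900/24 - 60/48 = 161.25.
        z = (W - E[W]) / sqrt(Var[W]) = (35.5 - 39) / 12.6984 = -0.2756.
        Two-sided p = 2*Phi(z) = 0.782836.
Step 6: alpha = 0.1. fail to reject H0.

W+ = 35.5, W- = 42.5, W = min = 35.5, p = 0.782836, fail to reject H0.


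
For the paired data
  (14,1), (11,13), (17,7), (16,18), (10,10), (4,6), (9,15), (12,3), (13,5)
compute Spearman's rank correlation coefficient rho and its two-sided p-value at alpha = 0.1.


Step 1: Rank x and y separately (midranks; no ties here).
rank(x): 14->7, 11->4, 17->9, 16->8, 10->3, 4->1, 9->2, 12->5, 13->6
rank(y): 1->1, 13->7, 7->5, 18->9, 10->6, 6->4, 15->8, 3->2, 5->3
Step 2: d_i = R_x(i) - R_y(i); compute d_i^2.
  (7-1)^2=36, (4-7)^2=9, (9-5)^2=16, (8-9)^2=1, (3-6)^2=9, (1-4)^2=9, (2-8)^2=36, (5-2)^2=9, (6-3)^2=9
sum(d^2) = 134.
Step 3: rho = 1 - 6*134 / (9*(9^2 - 1)) = 1 - 804/720 = -0.116667.
Step 4: Under H0, t = rho * sqrt((n-2)/(1-rho^2)) = -0.3108 ~ t(7).
Step 5: Two-sided p-value from the t-distribution with 7 df = 0.765008.
Step 6: alpha = 0.1. fail to reject H0.

rho = -0.1167, p = 0.765008, fail to reject H0 at alpha = 0.1.


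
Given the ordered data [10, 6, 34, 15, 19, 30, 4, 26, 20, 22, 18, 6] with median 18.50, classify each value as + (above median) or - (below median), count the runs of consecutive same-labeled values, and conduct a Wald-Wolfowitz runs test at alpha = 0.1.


Step 1: Compute median = 18.50; label A = above, B = below.
Labels in order: BBABAABAAABB  (n_A = 6, n_B = 6)
Step 2: Count runs R = 7.
Step 3: Under H0 (random ordering), E[R] = 2*n_A*n_B/(n_A+n_B) + 1 = 2*6*6/12 + 1 = 7.0000.
        Var[R] = 2*n_A*n_B*(2*n_A*n_B - n_A - n_B) / ((n_A+n_B)^2 * (n_A+n_B-1)) = 4320/1584 = 2.7273.
        SD[R] = 1.6514.
Step 4: R = E[R], so z = 0 with no continuity correction.
Step 5: Two-sided p-value via normal approximation = 2*(1 - Phi(|z|)) = 1.000000.
Step 6: alpha = 0.1. fail to reject H0.

R = 7, z = 0.0000, p = 1.000000, fail to reject H0.


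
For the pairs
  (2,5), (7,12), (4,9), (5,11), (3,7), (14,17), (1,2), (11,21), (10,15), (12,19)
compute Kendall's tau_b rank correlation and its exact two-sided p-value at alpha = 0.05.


Step 1: Enumerate the 45 unordered pairs (i,j) with i<j and classify each by sign(x_j-x_i) * sign(y_j-y_i).
  (1,2):dx=+5,dy=+7->C; (1,3):dx=+2,dy=+4->C; (1,4):dx=+3,dy=+6->C; (1,5):dx=+1,dy=+2->C
  (1,6):dx=+12,dy=+12->C; (1,7):dx=-1,dy=-3->C; (1,8):dx=+9,dy=+16->C; (1,9):dx=+8,dy=+10->C
  (1,10):dx=+10,dy=+14->C; (2,3):dx=-3,dy=-3->C; (2,4):dx=-2,dy=-1->C; (2,5):dx=-4,dy=-5->C
  (2,6):dx=+7,dy=+5->C; (2,7):dx=-6,dy=-10->C; (2,8):dx=+4,dy=+9->C; (2,9):dx=+3,dy=+3->C
  (2,10):dx=+5,dy=+7->C; (3,4):dx=+1,dy=+2->C; (3,5):dx=-1,dy=-2->C; (3,6):dx=+10,dy=+8->C
  (3,7):dx=-3,dy=-7->C; (3,8):dx=+7,dy=+12->C; (3,9):dx=+6,dy=+6->C; (3,10):dx=+8,dy=+10->C
  (4,5):dx=-2,dy=-4->C; (4,6):dx=+9,dy=+6->C; (4,7):dx=-4,dy=-9->C; (4,8):dx=+6,dy=+10->C
  (4,9):dx=+5,dy=+4->C; (4,10):dx=+7,dy=+8->C; (5,6):dx=+11,dy=+10->C; (5,7):dx=-2,dy=-5->C
  (5,8):dx=+8,dy=+14->C; (5,9):dx=+7,dy=+8->C; (5,10):dx=+9,dy=+12->C; (6,7):dx=-13,dy=-15->C
  (6,8):dx=-3,dy=+4->D; (6,9):dx=-4,dy=-2->C; (6,10):dx=-2,dy=+2->D; (7,8):dx=+10,dy=+19->C
  (7,9):dx=+9,dy=+13->C; (7,10):dx=+11,dy=+17->C; (8,9):dx=-1,dy=-6->C; (8,10):dx=+1,dy=-2->D
  (9,10):dx=+2,dy=+4->C
Step 2: C = 42, D = 3, total pairs = 45.
Step 3: tau = (C - D)/(n(n-1)/2) = (42 - 3)/45 = 0.866667.
Step 4: Exact two-sided p-value (enumerate n! = 3628800 permutations of y under H0): p = 0.000115.
Step 5: alpha = 0.05. reject H0.

tau_b = 0.8667 (C=42, D=3), p = 0.000115, reject H0.


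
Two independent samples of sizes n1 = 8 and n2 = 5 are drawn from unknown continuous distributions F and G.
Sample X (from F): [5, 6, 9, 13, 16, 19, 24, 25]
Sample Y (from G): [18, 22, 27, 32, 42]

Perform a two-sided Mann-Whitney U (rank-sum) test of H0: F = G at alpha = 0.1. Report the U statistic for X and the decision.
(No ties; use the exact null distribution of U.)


Step 1: Combine and sort all 13 observations; assign midranks.
sorted (value, group): (5,X), (6,X), (9,X), (13,X), (16,X), (18,Y), (19,X), (22,Y), (24,X), (25,X), (27,Y), (32,Y), (42,Y)
ranks: 5->1, 6->2, 9->3, 13->4, 16->5, 18->6, 19->7, 22->8, 24->9, 25->10, 27->11, 32->12, 42->13
Step 2: Rank sum for X: R1 = 1 + 2 + 3 + 4 + 5 + 7 + 9 + 10 = 41.
Step 3: U_X = R1 - n1(n1+1)/2 = 41 - 8*9/2 = 41 - 36 = 5.
       U_Y = n1*n2 - U_X = 40 - 5 = 35.
Step 4: No ties, so the exact null distribution of U (based on enumerating the C(13,8) = 1287 equally likely rank assignments) gives the two-sided p-value.
Step 5: p-value = 0.029526; compare to alpha = 0.1. reject H0.

U_X = 5, p = 0.029526, reject H0 at alpha = 0.1.


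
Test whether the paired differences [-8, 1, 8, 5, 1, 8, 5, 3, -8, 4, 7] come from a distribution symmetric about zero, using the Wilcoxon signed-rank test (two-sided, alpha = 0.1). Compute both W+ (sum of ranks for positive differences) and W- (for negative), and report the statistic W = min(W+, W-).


Step 1: Drop any zero differences (none here) and take |d_i|.
|d| = [8, 1, 8, 5, 1, 8, 5, 3, 8, 4, 7]
Step 2: Midrank |d_i| (ties get averaged ranks).
ranks: |8|->9.5, |1|->1.5, |8|->9.5, |5|->5.5, |1|->1.5, |8|->9.5, |5|->5.5, |3|->3, |8|->9.5, |4|->4, |7|->7
Step 3: Attach original signs; sum ranks with positive sign and with negative sign.
W+ = 1.5 + 9.5 + 5.5 + 1.5 + 9.5 + 5.5 + 3 + 4 + 7 = 47
W- = 9.5 + 9.5 = 19
(Check: W+ + W- = 66 should equal n(n+1)/2 = 66.)
Step 4: Test statistic W = min(W+, W-) = 19.
Step 5: Ties in |d|, so use the tie-corrected normal approximation.
        E[W] = n(n+1)/4 = 11*12/4 = 33.
        Tie groups: |d|=1 (t=2), |d|=5 (t=2), |d|=8 (t=4); sum(t^3 - t) = 72.
        Var[W] = n(n+1)(2n+1)/24 - sum(t^3-t)/48 = 3036/24 - 72/48 = 125.
        z = (W - E[W]) / sqrt(Var[W]) = (19 - 33) / 11.1803 = -1.2522.
        Two-sided p = 2*Phi(z) = 0.210498.
Step 6: alpha = 0.1. fail to reject H0.

W+ = 47, W- = 19, W = min = 19, p = 0.210498, fail to reject H0.


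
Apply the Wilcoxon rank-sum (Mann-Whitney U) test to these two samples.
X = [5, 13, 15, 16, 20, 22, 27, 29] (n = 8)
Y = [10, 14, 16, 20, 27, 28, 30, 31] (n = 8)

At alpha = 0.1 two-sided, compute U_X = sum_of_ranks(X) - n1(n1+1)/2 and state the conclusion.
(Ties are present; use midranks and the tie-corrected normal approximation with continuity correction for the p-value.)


Step 1: Combine and sort all 16 observations; assign midranks.
sorted (value, group): (5,X), (10,Y), (13,X), (14,Y), (15,X), (16,X), (16,Y), (20,X), (20,Y), (22,X), (27,X), (27,Y), (28,Y), (29,X), (30,Y), (31,Y)
ranks: 5->1, 10->2, 13->3, 14->4, 15->5, 16->6.5, 16->6.5, 20->8.5, 20->8.5, 22->10, 27->11.5, 27->11.5, 28->13, 29->14, 30->15, 31->16
Step 2: Rank sum for X: R1 = 1 + 3 + 5 + 6.5 + 8.5 + 10 + 11.5 + 14 = 59.5.
Step 3: U_X = R1 - n1(n1+1)/2 = 59.5 - 8*9/2 = 59.5 - 36 = 23.5.
       U_Y = n1*n2 - U_X = 64 - 23.5 = 40.5.
Step 4: Ties are present, so use the tie-corrected normal approximation (with continuity correction) for the p-value.
Step 5: p-value = 0.399773; compare to alpha = 0.1. fail to reject H0.

U_X = 23.5, p = 0.399773, fail to reject H0 at alpha = 0.1.


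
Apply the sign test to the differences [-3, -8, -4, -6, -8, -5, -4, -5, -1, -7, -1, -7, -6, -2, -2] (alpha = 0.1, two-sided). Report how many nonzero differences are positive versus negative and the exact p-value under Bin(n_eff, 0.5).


Step 1: Discard zero differences. Original n = 15; n_eff = number of nonzero differences = 15.
Nonzero differences (with sign): -3, -8, -4, -6, -8, -5, -4, -5, -1, -7, -1, -7, -6, -2, -2
Step 2: Count signs: positive = 0, negative = 15.
Step 3: Under H0: P(positive) = 0.5, so the number of positives S ~ Bin(15, 0.5).
Step 4: Two-sided exact p-value = sum of Bin(15,0.5) probabilities at or below the observed probability = 0.000061.
Step 5: alpha = 0.1. reject H0.

n_eff = 15, pos = 0, neg = 15, p = 0.000061, reject H0.


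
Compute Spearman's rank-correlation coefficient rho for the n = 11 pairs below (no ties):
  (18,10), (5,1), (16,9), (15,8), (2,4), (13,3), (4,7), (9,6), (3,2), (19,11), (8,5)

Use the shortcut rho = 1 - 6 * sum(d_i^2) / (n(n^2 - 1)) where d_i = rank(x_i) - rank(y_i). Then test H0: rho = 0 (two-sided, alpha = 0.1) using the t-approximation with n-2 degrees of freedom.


Step 1: Rank x and y separately (midranks; no ties here).
rank(x): 18->10, 5->4, 16->9, 15->8, 2->1, 13->7, 4->3, 9->6, 3->2, 19->11, 8->5
rank(y): 10->10, 1->1, 9->9, 8->8, 4->4, 3->3, 7->7, 6->6, 2->2, 11->11, 5->5
Step 2: d_i = R_x(i) - R_y(i); compute d_i^2.
  (10-10)^2=0, (4-1)^2=9, (9-9)^2=0, (8-8)^2=0, (1-4)^2=9, (7-3)^2=16, (3-7)^2=16, (6-6)^2=0, (2-2)^2=0, (11-11)^2=0, (5-5)^2=0
sum(d^2) = 50.
Step 3: rho = 1 - 6*50 / (11*(11^2 - 1)) = 1 - 300/1320 = 0.772727.
Step 4: Under H0, t = rho * sqrt((n-2)/(1-rho^2)) = 3.6522 ~ t(9).
Step 5: Two-sided p-value from the t-distribution with 9 df = 0.005299.
Step 6: alpha = 0.1. reject H0.

rho = 0.7727, p = 0.005299, reject H0 at alpha = 0.1.


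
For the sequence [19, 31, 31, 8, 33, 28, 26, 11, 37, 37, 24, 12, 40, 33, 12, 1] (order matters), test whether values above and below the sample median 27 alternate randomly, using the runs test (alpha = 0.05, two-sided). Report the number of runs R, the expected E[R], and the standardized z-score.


Step 1: Compute median = 27; label A = above, B = below.
Labels in order: BAABAABBAABBAABB  (n_A = 8, n_B = 8)
Step 2: Count runs R = 9.
Step 3: Under H0 (random ordering), E[R] = 2*n_A*n_B/(n_A+n_B) + 1 = 2*8*8/16 + 1 = 9.0000.
        Var[R] = 2*n_A*n_B*(2*n_A*n_B - n_A - n_B) / ((n_A+n_B)^2 * (n_A+n_B-1)) = 14336/3840 = 3.7333.
        SD[R] = 1.9322.
Step 4: R = E[R], so z = 0 with no continuity correction.
Step 5: Two-sided p-value via normal approximation = 2*(1 - Phi(|z|)) = 1.000000.
Step 6: alpha = 0.05. fail to reject H0.

R = 9, z = 0.0000, p = 1.000000, fail to reject H0.


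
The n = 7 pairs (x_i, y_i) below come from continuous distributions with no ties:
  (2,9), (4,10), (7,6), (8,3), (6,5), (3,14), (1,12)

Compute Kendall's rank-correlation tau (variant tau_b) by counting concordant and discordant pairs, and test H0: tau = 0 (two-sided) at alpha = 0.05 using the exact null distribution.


Step 1: Enumerate the 21 unordered pairs (i,j) with i<j and classify each by sign(x_j-x_i) * sign(y_j-y_i).
  (1,2):dx=+2,dy=+1->C; (1,3):dx=+5,dy=-3->D; (1,4):dx=+6,dy=-6->D; (1,5):dx=+4,dy=-4->D
  (1,6):dx=+1,dy=+5->C; (1,7):dx=-1,dy=+3->D; (2,3):dx=+3,dy=-4->D; (2,4):dx=+4,dy=-7->D
  (2,5):dx=+2,dy=-5->D; (2,6):dx=-1,dy=+4->D; (2,7):dx=-3,dy=+2->D; (3,4):dx=+1,dy=-3->D
  (3,5):dx=-1,dy=-1->C; (3,6):dx=-4,dy=+8->D; (3,7):dx=-6,dy=+6->D; (4,5):dx=-2,dy=+2->D
  (4,6):dx=-5,dy=+11->D; (4,7):dx=-7,dy=+9->D; (5,6):dx=-3,dy=+9->D; (5,7):dx=-5,dy=+7->D
  (6,7):dx=-2,dy=-2->C
Step 2: C = 4, D = 17, total pairs = 21.
Step 3: tau = (C - D)/(n(n-1)/2) = (4 - 17)/21 = -0.619048.
Step 4: Exact two-sided p-value (enumerate n! = 5040 permutations of y under H0): p = 0.069048.
Step 5: alpha = 0.05. fail to reject H0.

tau_b = -0.6190 (C=4, D=17), p = 0.069048, fail to reject H0.
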